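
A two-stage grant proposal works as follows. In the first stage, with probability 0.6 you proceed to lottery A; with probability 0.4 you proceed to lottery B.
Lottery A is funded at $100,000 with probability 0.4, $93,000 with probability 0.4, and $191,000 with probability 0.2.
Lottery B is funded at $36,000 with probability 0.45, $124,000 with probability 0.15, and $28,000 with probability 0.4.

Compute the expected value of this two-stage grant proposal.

EV(A) = 0.4 × 100000 + 0.4 × 93000 + 0.2 × 191000 = 40000 + 37200 + 38200 = 115400
EV(B) = 0.45 × 36000 + 0.15 × 124000 + 0.4 × 28000 = 16200 + 18600 + 11200 = 46000
Overall = 0.6 × 115400 + 0.4 × 46000 = 69240 + 18400 = 87640

$87,640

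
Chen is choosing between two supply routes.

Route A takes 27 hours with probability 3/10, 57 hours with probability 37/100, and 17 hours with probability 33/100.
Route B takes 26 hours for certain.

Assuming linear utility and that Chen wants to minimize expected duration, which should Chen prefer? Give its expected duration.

Route A = 3/10 × 27 + 37/100 × 57 + 33/100 × 17 = 8.1 + 21.09 + 5.61 = 34.8
Route B: 26 (certain)

Route B (26 hours)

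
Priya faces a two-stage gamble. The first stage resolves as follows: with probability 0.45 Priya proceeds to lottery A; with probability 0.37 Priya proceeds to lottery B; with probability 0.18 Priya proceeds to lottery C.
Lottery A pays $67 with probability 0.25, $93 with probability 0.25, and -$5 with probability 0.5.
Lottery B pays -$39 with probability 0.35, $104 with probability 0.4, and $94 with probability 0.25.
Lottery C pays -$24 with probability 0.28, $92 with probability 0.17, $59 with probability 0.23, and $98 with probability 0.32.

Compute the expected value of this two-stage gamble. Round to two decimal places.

EV(A) = 0.25 × 67 + 0.25 × 93 + 0.5 × (-5) = 16.75 + 23.25 − 2.5 = 37.5
EV(B) = 0.35 × (-39) + 0.4 × 104 + 0.25 × 94 = -13.65 + 41.6 + 23.5 = 51.45
EV(C) = 0.28 × (-24) + 0.17 × 92 + 0.23 × 59 + 0.32 × 98 = -6.72 + 15.64 + 13.57 + 31.36 = 53.85
Overall = 0.45 × 37.5 + 0.37 × 51.45 + 0.18 × 53.85 = 16.875 + 19.0365 + 9.693 = 45.6045

$45.60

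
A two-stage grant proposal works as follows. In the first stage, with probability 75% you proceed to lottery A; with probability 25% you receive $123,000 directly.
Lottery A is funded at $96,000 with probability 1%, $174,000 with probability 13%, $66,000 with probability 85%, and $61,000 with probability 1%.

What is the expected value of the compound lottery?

EV(A) = 0.01 × 96000 + 0.13 × 174000 + 0.85 × 66000 + 0.01 × 61000 = 960 + 22620 + 56100 + 610 = 80290
Branch B: 123000 (certain)
Overall = 0.75 × 80290 + 0.25 × 123000 = 60217.5 + 30750 = 90967.5

$90,967.50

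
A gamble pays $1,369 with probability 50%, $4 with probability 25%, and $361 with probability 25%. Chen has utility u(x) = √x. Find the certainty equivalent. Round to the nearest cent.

$564.06

E[u] = 0.5·√1369 + 0.25·√4 + 0.25·√361 = 0.5·37 + 0.25·2 + 0.25·19 = 23.75
CE = (23.75)² = 564.0625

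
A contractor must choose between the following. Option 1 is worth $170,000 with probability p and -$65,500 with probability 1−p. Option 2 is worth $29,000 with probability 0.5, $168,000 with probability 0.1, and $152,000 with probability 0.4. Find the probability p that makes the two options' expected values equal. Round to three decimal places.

p = 0.669

EV(Option 2) = 0.5 × 29000 + 0.1 × 168000 + 0.4 × 152000 = 14500 + 16800 + 60800 = 92100
p·170000 + (1−p)·(-65500) = 92100
235500p − 65500 = 92100
p = (92100 + 65500) / 235500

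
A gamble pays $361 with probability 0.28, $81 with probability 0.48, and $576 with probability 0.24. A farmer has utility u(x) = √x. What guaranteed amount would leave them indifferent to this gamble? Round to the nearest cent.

$237.16

E[u] = 0.28·√361 + 0.48·√81 + 0.24·√576 = 0.28·19 + 0.48·9 + 0.24·24 = 15.4
CE = (15.4)² = 237.16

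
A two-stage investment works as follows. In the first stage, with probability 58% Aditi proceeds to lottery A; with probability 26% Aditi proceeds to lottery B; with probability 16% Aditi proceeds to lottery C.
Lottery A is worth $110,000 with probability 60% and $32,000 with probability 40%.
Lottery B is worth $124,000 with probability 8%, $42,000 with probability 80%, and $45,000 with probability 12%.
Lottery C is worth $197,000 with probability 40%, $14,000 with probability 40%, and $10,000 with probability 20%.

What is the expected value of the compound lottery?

EV(A) = 0.6 × 110000 + 0.4 × 32000 = 66000 + 12800 = 78800
EV(B) = 0.08 × 124000 + 0.8 × 42000 + 0.12 × 45000 = 9920 + 33600 + 5400 = 48920
EV(C) = 0.4 × 197000 + 0.4 × 14000 + 0.2 × 10000 = 78800 + 5600 + 2000 = 86400
Overall = 0.58 × 78800 + 0.26 × 48920 + 0.16 × 86400 = 45704 + 12719.2 + 13824 = 72247.2

$72,247.20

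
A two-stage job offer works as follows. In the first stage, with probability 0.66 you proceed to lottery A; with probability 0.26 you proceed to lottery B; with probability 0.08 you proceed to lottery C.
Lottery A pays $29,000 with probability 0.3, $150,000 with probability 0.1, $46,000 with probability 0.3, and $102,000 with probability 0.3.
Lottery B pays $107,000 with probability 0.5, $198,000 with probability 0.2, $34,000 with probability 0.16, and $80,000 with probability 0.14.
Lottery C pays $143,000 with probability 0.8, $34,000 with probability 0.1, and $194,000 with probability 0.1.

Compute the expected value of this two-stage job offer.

EV(A) = 0.3 × 29000 + 0.1 × 150000 + 0.3 × 46000 + 0.3 × 102000 = 8700 + 15000 + 13800 + 30600 = 68100
EV(B) = 0.5 × 107000 + 0.2 × 198000 + 0.16 × 34000 + 0.14 × 80000 = 53500 + 39600 + 5440 + 11200 = 109740
EV(C) = 0.8 × 143000 + 0.1 × 34000 + 0.1 × 194000 = 114400 + 3400 + 19400 = 137200
Overall = 0.66 × 68100 + 0.26 × 109740 + 0.08 × 137200 = 44946 + 28532.4 + 10976 = 84454.4

$84,454.40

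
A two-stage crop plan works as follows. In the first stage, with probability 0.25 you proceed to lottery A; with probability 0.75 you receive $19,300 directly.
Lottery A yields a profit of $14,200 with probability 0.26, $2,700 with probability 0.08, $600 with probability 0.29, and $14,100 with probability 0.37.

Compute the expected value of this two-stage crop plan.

EV(A) = 0.26 × 14200 + 0.08 × 2700 + 0.29 × 600 + 0.37 × 14100 = 3692 + 216 + 174 + 5217 = 9299
Branch B: 19300 (certain)
Overall = 0.25 × 9299 + 0.75 × 19300 = 2324.75 + 14475 = 16799.75

$16,799.75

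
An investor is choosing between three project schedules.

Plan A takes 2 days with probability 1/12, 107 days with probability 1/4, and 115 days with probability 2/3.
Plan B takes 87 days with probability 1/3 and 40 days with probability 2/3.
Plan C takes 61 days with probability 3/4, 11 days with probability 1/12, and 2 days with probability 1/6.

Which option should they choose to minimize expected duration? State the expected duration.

Plan A = 1/12 × 2 + 1/4 × 107 + 2/3 × 115 = 0.1667 + 26.75 + 76.6667 = 103.5833
Plan B = 1/3 × 87 + 2/3 × 40 = 29 + 26.6667 = 55.6667
Plan C = 3/4 × 61 + 1/12 × 11 + 1/6 × 2 = 45.75 + 0.9167 + 0.3333 = 47

Plan C (47 days)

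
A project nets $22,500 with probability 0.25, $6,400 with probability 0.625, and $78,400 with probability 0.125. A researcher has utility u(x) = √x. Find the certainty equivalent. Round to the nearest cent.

$15,006.25

E[u] = 0.25·√22500 + 0.625·√6400 + 0.125·√78400 = 0.25·150 + 0.625·80 + 0.125·280 = 122.5
CE = (122.5)² = 15006.25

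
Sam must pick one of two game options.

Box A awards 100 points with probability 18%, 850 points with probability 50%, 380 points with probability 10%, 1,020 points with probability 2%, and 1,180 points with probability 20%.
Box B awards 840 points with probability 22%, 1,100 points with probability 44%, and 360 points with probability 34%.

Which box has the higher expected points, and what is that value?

Box B (791.2 points)

Box A = 0.18 × 100 + 0.5 × 850 + 0.1 × 380 + 0.02 × 1020 + 0.2 × 1180 = 18 + 425 + 38 + 20.4 + 236 = 737.4
Box B = 0.22 × 840 + 0.44 × 1100 + 0.34 × 360 = 184.8 + 484 + 122.4 = 791.2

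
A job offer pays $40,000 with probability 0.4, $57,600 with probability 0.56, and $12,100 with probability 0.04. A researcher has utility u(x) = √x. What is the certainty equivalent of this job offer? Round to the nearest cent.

$47,873.44

E[u] = 0.4·√40000 + 0.56·√57600 + 0.04·√12100 = 0.4·200 + 0.56·240 + 0.04·110 = 218.8
CE = (218.8)² = 47873.44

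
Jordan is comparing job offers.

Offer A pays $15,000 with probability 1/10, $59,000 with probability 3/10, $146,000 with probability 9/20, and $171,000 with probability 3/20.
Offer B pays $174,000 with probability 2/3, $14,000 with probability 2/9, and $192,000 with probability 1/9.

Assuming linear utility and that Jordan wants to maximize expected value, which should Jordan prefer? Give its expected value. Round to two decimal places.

Offer B ($140,444.44)

Offer A = 1/10 × 15000 + 3/10 × 59000 + 9/20 × 146000 + 3/20 × 171000 = 1500 + 17700 + 65700 + 25650 = 110550
Offer B = 2/3 × 174000 + 2/9 × 14000 + 1/9 × 192000 = 116000 + 3111.1111 + 21333.3333 = 140444.4444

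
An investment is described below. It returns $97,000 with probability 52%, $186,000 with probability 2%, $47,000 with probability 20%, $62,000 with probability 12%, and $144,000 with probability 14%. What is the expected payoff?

$91,160

EV = 0.52 × 97000 + 0.02 × 186000 + 0.2 × 47000 + 0.12 × 62000 + 0.14 × 144000 = 50440 + 3720 + 9400 + 7440 + 20160 = 91160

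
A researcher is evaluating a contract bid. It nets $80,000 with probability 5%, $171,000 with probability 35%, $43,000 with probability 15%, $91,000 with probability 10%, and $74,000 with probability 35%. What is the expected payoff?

$105,300

EV = 0.05 × 80000 + 0.35 × 171000 + 0.15 × 43000 + 0.1 × 91000 + 0.35 × 74000 = 4000 + 59850 + 6450 + 9100 + 25900 = 105300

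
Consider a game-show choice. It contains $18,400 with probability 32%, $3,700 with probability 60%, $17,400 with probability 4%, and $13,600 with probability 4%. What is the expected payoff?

$9,348

EV = 0.32 × 18400 + 0.6 × 3700 + 0.04 × 17400 + 0.04 × 13600 = 5888 + 2220 + 696 + 544 = 9348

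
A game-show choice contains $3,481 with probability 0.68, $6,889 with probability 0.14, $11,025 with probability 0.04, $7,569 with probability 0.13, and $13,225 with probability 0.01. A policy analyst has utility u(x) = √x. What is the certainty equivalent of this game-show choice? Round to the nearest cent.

E[u] = 0.68·√3481 + 0.14·√6889 + 0.04·√11025 + 0.13·√7569 + 0.01·√13225 = 0.68·59 + 0.14·83 + 0.04·105 + 0.13·87 + 0.01·115 = 68.4
CE = (68.4)² = 4678.56

$4,678.56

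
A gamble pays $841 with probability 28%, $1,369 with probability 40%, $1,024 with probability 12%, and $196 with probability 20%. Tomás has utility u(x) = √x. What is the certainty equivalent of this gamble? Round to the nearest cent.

E[u] = 0.28·√841 + 0.4·√1369 + 0.12·√1024 + 0.2·√196 = 0.28·29 + 0.4·37 + 0.12·32 + 0.2·14 = 29.56
CE = (29.56)² = 873.7936

$873.79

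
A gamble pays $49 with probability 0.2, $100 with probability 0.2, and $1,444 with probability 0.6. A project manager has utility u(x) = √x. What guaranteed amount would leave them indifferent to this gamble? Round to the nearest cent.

$686.44

E[u] = 0.2·√49 + 0.2·√100 + 0.6·√1444 = 0.2·7 + 0.2·10 + 0.6·38 = 26.2
CE = (26.2)² = 686.44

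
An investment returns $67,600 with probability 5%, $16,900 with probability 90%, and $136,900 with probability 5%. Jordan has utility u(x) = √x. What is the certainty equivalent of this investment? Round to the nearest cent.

$22,052.25

E[u] = 0.05·√67600 + 0.9·√16900 + 0.05·√136900 = 0.05·260 + 0.9·130 + 0.05·370 = 148.5
CE = (148.5)² = 22052.25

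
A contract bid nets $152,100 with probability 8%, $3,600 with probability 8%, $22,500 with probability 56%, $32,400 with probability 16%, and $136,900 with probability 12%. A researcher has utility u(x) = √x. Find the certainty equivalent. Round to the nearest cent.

$37,326.24

E[u] = 0.08·√152100 + 0.08·√3600 + 0.56·√22500 + 0.16·√32400 + 0.12·√136900 = 0.08·390 + 0.08·60 + 0.56·150 + 0.16·180 + 0.12·370 = 193.2
CE = (193.2)² = 37326.24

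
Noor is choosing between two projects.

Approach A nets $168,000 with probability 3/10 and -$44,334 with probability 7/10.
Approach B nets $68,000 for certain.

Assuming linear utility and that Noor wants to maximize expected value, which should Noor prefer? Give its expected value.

Approach B ($68,000)

Approach A = 3/10 × 168000 + 7/10 × (-44334) = 50400 − 31033.8 = 19366.2
Approach B: 68000 (certain)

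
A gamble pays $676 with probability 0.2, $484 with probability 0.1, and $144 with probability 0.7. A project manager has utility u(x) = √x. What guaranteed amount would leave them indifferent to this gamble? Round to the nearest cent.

E[u] = 0.2·√676 + 0.1·√484 + 0.7·√144 = 0.2·26 + 0.1·22 + 0.7·12 = 15.8
CE = (15.8)² = 249.64

$249.64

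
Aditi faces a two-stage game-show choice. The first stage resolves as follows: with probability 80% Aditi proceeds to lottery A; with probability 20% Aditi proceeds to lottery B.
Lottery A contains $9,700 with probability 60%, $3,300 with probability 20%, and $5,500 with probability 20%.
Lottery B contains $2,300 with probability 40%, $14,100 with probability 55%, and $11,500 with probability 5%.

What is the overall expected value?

$7,914

EV(A) = 0.6 × 9700 + 0.2 × 3300 + 0.2 × 5500 = 5820 + 660 + 1100 = 7580
EV(B) = 0.4 × 2300 + 0.55 × 14100 + 0.05 × 11500 = 920 + 7755 + 575 = 9250
Overall = 0.8 × 7580 + 0.2 × 9250 = 6064 + 1850 = 7914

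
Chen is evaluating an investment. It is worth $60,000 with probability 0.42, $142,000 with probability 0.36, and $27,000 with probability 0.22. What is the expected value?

$82,260

EV = 0.42 × 60000 + 0.36 × 142000 + 0.22 × 27000 = 25200 + 51120 + 5940 = 82260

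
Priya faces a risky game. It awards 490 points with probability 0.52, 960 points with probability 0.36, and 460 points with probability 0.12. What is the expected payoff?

EV = 0.52 × 490 + 0.36 × 960 + 0.12 × 460 = 254.8 + 345.6 + 55.2 = 655.6

655.6 points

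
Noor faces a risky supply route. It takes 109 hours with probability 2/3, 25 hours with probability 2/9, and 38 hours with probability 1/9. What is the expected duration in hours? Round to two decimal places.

EV = 2/3 × 109 + 2/9 × 25 + 1/9 × 38 = 72.6667 + 5.5556 + 4.2222 = 82.4444

82.44 hours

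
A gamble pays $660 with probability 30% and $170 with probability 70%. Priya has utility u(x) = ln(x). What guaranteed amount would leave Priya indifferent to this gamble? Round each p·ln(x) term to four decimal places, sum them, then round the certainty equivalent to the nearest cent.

$255.39

E[u] = 0.3·ln(660) + 0.7·ln(170) = 1.9477 + 3.5951 = 5.5428
CE = e^5.5428 ≈ 255.39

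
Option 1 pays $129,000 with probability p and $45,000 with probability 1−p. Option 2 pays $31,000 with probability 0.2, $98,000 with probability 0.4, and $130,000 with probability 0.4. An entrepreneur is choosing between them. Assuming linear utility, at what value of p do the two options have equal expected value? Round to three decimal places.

p = 0.624

EV(Option 2) = 0.2 × 31000 + 0.4 × 98000 + 0.4 × 130000 = 6200 + 39200 + 52000 = 97400
p·129000 + (1−p)·45000 = 97400
84000p + 45000 = 97400
p = (97400 − 45000) / 84000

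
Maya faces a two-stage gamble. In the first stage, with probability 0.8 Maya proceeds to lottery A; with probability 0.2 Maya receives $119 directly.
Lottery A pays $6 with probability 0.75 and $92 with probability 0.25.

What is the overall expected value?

$45.80

EV(A) = 0.75 × 6 + 0.25 × 92 = 4.5 + 23 = 27.5
Branch B: 119 (certain)
Overall = 0.8 × 27.5 + 0.2 × 119 = 22 + 23.8 = 45.8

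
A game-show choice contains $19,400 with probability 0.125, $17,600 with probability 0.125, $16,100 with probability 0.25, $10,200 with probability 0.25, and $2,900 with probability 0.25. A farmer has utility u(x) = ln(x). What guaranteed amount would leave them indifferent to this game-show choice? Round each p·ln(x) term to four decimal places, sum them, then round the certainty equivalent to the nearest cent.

$9,684.67

E[u] = 0.125·ln(19400) + 0.125·ln(17600) + 0.25·ln(16100) + 0.25·ln(10200) + 0.25·ln(2900) = 1.2341 + 1.2220 + 2.4216 + 2.3075 + 1.9931 = 9.1783
CE = e^9.1783 ≈ 9684.67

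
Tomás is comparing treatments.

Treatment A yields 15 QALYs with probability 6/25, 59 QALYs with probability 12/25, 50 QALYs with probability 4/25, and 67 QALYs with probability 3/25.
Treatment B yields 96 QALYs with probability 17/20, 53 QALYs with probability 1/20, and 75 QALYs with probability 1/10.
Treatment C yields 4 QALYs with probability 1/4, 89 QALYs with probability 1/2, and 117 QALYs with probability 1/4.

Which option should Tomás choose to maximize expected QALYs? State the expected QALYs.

Treatment B (91.75 QALYs)

Treatment A = 6/25 × 15 + 12/25 × 59 + 4/25 × 50 + 3/25 × 67 = 3.6 + 28.32 + 8 + 8.04 = 47.96
Treatment B = 17/20 × 96 + 1/20 × 53 + 1/10 × 75 = 81.6 + 2.65 + 7.5 = 91.75
Treatment C = 1/4 × 4 + 1/2 × 89 + 1/4 × 117 = 1 + 44.5 + 29.25 = 74.75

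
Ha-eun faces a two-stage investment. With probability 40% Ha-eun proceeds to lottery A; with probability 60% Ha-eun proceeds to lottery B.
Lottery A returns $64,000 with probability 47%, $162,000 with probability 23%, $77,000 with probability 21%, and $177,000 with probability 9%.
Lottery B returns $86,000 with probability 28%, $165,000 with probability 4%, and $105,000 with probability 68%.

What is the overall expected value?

$101,024

EV(A) = 0.47 × 64000 + 0.23 × 162000 + 0.21 × 77000 + 0.09 × 177000 = 30080 + 37260 + 16170 + 15930 = 99440
EV(B) = 0.28 × 86000 + 0.04 × 165000 + 0.68 × 105000 = 24080 + 6600 + 71400 = 102080
Overall = 0.4 × 99440 + 0.6 × 102080 = 39776 + 61248 = 101024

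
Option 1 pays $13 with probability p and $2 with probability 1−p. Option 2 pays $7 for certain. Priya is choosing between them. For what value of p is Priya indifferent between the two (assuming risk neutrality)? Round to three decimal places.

p·13 + (1−p)·2 = 7
11p + 2 = 7
p = (7 − 2) / 11

p = 0.455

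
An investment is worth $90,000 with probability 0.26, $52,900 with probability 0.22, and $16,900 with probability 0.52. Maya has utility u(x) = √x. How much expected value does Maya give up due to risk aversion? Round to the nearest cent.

E[u] = 0.26·√90000 + 0.22·√52900 + 0.52·√16900 = 0.26·300 + 0.22·230 + 0.52·130 = 196.2
CE = (196.2)² = 38494.44
Risk premium = EV − CE = 43826 − 38494.44 = 5331.56

$5,331.56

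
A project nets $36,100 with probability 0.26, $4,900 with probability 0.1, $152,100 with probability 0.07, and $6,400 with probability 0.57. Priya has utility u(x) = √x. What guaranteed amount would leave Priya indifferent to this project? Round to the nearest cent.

E[u] = 0.26·√36100 + 0.1·√4900 + 0.07·√152100 + 0.57·√6400 = 0.26·190 + 0.1·70 + 0.07·390 + 0.57·80 = 129.3
CE = (129.3)² = 16718.49

$16,718.49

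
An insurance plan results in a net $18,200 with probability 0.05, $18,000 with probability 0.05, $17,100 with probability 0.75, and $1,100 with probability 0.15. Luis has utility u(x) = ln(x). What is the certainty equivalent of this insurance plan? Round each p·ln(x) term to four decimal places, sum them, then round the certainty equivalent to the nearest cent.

E[u] = 0.05·ln(18200) + 0.05·ln(18000) + 0.75·ln(17100) + 0.15·ln(1100) = 0.4905 + 0.4899 + 7.3101 + 1.0505 = 9.3410
CE = e^9.3410 ≈ 11395.80

$11,395.80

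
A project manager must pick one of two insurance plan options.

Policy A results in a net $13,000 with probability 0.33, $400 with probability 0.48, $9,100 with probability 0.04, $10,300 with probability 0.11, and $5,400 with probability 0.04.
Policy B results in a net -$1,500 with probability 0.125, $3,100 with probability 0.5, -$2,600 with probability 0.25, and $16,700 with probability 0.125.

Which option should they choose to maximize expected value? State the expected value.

Policy A ($6,195)

Policy A = 0.33 × 13000 + 0.48 × 400 + 0.04 × 9100 + 0.11 × 10300 + 0.04 × 5400 = 4290 + 192 + 364 + 1133 + 216 = 6195
Policy B = 0.125 × (-1500) + 0.5 × 3100 + 0.25 × (-2600) + 0.125 × 16700 = -187.5 + 1550 − 650 + 2087.5 = 2800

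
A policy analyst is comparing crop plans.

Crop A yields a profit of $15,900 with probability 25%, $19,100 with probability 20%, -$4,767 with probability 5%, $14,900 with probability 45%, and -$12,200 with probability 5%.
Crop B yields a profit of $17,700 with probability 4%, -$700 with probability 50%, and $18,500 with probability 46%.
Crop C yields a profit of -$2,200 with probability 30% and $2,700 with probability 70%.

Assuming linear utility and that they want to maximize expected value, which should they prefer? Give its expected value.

Crop A = 0.25 × 15900 + 0.2 × 19100 + 0.05 × (-4767) + 0.45 × 14900 + 0.05 × (-12200) = 3975 + 3820 − 238.35 + 6705 − 610 = 13651.65
Crop B = 0.04 × 17700 + 0.5 × (-700) + 0.46 × 18500 = 708 − 350 + 8510 = 8868
Crop C = 0.3 × (-2200) + 0.7 × 2700 = -660 + 1890 = 1230

Crop A ($13,651.65)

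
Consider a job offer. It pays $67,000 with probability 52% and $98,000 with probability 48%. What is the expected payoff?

EV = 0.52 × 67000 + 0.48 × 98000 = 34840 + 47040 = 81880

$81,880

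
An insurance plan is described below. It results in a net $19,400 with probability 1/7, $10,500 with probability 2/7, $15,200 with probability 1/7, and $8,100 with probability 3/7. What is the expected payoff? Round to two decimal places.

EV = 1/7 × 19400 + 2/7 × 10500 + 1/7 × 15200 + 3/7 × 8100 = 2771.4286 + 3000 + 2171.4286 + 3471.4286 = 11414.2857

$11,414.29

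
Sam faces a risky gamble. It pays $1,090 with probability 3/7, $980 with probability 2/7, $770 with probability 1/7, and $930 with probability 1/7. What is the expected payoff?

EV = 3/7 × 1090 + 2/7 × 980 + 1/7 × 770 + 1/7 × 930 = 467.1429 + 280 + 110 + 132.8571 = 990

$990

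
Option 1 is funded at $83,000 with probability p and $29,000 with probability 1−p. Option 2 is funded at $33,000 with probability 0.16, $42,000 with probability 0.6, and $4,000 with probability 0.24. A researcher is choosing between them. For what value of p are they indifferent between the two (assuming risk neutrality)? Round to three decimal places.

p = 0.045

EV(Option 2) = 0.16 × 33000 + 0.6 × 42000 + 0.24 × 4000 = 5280 + 25200 + 960 = 31440
p·83000 + (1−p)·29000 = 31440
54000p + 29000 = 31440
p = (31440 − 29000) / 54000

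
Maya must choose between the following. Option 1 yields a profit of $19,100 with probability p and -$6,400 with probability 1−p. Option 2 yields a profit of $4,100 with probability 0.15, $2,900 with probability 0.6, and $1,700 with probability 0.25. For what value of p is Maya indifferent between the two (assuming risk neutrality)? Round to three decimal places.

p = 0.360

EV(Option 2) = 0.15 × 4100 + 0.6 × 2900 + 0.25 × 1700 = 615 + 1740 + 425 = 2780
p·19100 + (1−p)·(-6400) = 2780
25500p − 6400 = 2780
p = (2780 + 6400) / 25500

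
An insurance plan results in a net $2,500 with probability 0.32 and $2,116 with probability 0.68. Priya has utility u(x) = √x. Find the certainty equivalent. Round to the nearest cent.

E[u] = 0.32·√2500 + 0.68·√2116 = 0.32·50 + 0.68·46 = 47.28
CE = (47.28)² = 2235.3984

$2,235.40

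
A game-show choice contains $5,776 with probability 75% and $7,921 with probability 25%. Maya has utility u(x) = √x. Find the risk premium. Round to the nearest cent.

E[u] = 0.75·√5776 + 0.25·√7921 = 0.75·76 + 0.25·89 = 79.25
CE = (79.25)² = 6280.5625
Risk premium = EV − CE = 6312.25 − 6280.5625 = 31.6875

$31.69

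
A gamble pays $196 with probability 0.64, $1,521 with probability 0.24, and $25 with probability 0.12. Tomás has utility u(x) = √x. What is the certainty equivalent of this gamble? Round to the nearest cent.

E[u] = 0.64·√196 + 0.24·√1521 + 0.12·√25 = 0.64·14 + 0.24·39 + 0.12·5 = 18.92
CE = (18.92)² = 357.9664

$357.97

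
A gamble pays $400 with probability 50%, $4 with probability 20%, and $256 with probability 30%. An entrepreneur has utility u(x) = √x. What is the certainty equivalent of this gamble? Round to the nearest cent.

$231.04

E[u] = 0.5·√400 + 0.2·√4 + 0.3·√256 = 0.5·20 + 0.2·2 + 0.3·16 = 15.2
CE = (15.2)² = 231.04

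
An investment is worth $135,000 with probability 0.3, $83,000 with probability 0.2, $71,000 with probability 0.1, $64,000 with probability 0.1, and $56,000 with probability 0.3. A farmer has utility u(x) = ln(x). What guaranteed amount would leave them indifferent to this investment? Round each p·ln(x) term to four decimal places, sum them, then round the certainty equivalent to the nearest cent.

$81,862.80

E[u] = 0.3·ln(135000) + 0.2·ln(83000) + 0.1·ln(71000) + 0.1·ln(64000) + 0.3·ln(56000) = 3.5439 + 2.2653 + 1.1170 + 1.1067 + 3.2799 = 11.3128
CE = e^11.3128 ≈ 81862.80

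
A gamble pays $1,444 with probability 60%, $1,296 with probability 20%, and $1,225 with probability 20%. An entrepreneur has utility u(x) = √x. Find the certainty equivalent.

$1,369

E[u] = 0.6·√1444 + 0.2·√1296 + 0.2·√1225 = 0.6·38 + 0.2·36 + 0.2·35 = 37
CE = (37)² = 1369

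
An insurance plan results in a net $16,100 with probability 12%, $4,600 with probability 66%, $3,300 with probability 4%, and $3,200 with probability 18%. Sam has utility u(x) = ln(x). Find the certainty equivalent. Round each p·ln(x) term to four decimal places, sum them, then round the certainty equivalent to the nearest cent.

E[u] = 0.12·ln(16100) + 0.66·ln(4600) + 0.04·ln(3300) + 0.18·ln(3200) = 1.1624 + 5.5663 + 0.3241 + 1.4528 = 8.5056
CE = e^8.5056 ≈ 4942.37

$4,942.37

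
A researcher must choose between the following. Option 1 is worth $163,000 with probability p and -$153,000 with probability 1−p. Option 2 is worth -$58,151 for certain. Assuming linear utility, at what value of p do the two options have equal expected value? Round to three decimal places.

p = 0.300

p·163000 + (1−p)·(-153000) = -58151
316000p − 153000 = -58151
p = (-58151 + 153000) / 316000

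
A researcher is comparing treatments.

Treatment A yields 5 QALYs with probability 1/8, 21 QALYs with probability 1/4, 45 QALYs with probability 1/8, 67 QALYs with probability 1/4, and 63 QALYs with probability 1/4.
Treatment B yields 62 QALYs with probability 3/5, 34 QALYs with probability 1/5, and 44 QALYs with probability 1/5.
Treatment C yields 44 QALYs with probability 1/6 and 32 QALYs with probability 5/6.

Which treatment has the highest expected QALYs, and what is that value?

Treatment A = 1/8 × 5 + 1/4 × 21 + 1/8 × 45 + 1/4 × 67 + 1/4 × 63 = 0.625 + 5.25 + 5.625 + 16.75 + 15.75 = 44
Treatment B = 3/5 × 62 + 1/5 × 34 + 1/5 × 44 = 37.2 + 6.8 + 8.8 = 52.8
Treatment C = 1/6 × 44 + 5/6 × 32 = 7.3333 + 26.6667 = 34

Treatment B (52.8 QALYs)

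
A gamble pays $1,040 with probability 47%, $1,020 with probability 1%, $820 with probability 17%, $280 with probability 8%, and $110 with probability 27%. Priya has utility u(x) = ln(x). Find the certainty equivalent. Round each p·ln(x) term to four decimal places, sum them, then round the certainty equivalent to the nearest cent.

E[u] = 0.47·ln(1040) + 0.01·ln(1020) + 0.17·ln(820) + 0.08·ln(280) + 0.27·ln(110) = 3.2651 + 0.0693 + 1.1406 + 0.4508 + 1.2691 = 6.1949
CE = e^6.1949 ≈ 490.24

$490.24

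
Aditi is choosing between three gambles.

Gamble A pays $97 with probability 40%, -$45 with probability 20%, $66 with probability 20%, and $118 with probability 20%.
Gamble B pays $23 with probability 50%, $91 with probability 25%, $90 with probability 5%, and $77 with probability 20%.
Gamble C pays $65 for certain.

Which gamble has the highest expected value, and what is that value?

Gamble A = 0.4 × 97 + 0.2 × (-45) + 0.2 × 66 + 0.2 × 118 = 38.8 − 9 + 13.2 + 23.6 = 66.6
Gamble B = 0.5 × 23 + 0.25 × 91 + 0.05 × 90 + 0.2 × 77 = 11.5 + 22.75 + 4.5 + 15.4 = 54.15
Gamble C: 65 (certain)

Gamble A ($66.60)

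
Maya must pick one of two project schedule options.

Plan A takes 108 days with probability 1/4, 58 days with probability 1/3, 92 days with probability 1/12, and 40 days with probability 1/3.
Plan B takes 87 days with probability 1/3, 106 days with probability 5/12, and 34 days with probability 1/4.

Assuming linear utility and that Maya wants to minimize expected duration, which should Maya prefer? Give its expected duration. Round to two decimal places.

Plan A = 1/4 × 108 + 1/3 × 58 + 1/12 × 92 + 1/3 × 40 = 27 + 19.3333 + 7.6667 + 13.3333 = 67.3333
Plan B = 1/3 × 87 + 5/12 × 106 + 1/4 × 34 = 29 + 44.1667 + 8.5 = 81.6667

Plan A (67.33 days)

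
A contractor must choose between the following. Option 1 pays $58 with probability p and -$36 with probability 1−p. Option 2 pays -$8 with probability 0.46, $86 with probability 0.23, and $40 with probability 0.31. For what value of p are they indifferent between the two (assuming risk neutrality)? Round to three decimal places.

EV(Option 2) = 0.46 × (-8) + 0.23 × 86 + 0.31 × 40 = -3.68 + 19.78 + 12.4 = 28.5
p·58 + (1−p)·(-36) = 28.5
94p − 36 = 28.5
p = (28.5 + 36) / 94

p = 0.686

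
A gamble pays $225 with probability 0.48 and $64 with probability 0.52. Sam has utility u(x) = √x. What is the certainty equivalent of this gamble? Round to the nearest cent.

E[u] = 0.48·√225 + 0.52·√64 = 0.48·15 + 0.52·8 = 11.36
CE = (11.36)² = 129.0496

$129.05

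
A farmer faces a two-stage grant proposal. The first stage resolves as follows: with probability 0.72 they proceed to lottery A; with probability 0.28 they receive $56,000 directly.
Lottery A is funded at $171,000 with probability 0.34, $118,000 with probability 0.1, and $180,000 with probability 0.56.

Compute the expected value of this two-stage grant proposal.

$138,612.80

EV(A) = 0.34 × 171000 + 0.1 × 118000 + 0.56 × 180000 = 58140 + 11800 + 100800 = 170740
Branch B: 56000 (certain)
Overall = 0.72 × 170740 + 0.28 × 56000 = 122932.8 + 15680 = 138612.8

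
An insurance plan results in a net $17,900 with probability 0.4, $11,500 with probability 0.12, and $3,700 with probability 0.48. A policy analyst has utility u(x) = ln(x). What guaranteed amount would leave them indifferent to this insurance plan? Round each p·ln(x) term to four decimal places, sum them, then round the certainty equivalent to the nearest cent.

E[u] = 0.4·ln(17900) + 0.12·ln(11500) + 0.48·ln(3700) = 3.9170 + 1.1220 + 3.9437 = 8.9827
CE = e^8.9827 ≈ 7964.11

$7,964.11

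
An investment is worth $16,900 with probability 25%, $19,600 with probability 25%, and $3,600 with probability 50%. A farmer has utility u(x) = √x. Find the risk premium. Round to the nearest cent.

E[u] = 0.25·√16900 + 0.25·√19600 + 0.5·√3600 = 0.25·130 + 0.25·140 + 0.5·60 = 97.5
CE = (97.5)² = 9506.25
Risk premium = EV − CE = 10925 − 9506.25 = 1418.75

$1,418.75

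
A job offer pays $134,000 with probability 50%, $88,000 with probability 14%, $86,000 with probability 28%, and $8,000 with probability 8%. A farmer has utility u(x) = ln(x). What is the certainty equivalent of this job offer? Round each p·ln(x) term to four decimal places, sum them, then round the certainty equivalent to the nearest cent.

E[u] = 0.5·ln(134000) + 0.14·ln(88000) + 0.28·ln(86000) + 0.08·ln(8000) = 5.9028 + 1.5939 + 3.1814 + 0.7190 = 11.3971
CE = e^11.3971 ≈ 89063.07

$89,063.07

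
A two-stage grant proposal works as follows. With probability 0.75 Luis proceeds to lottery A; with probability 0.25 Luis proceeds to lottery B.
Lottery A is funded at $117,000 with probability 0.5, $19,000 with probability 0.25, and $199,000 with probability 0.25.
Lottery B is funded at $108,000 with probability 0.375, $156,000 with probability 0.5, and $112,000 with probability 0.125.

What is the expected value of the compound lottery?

EV(A) = 0.5 × 117000 + 0.25 × 19000 + 0.25 × 199000 = 58500 + 4750 + 49750 = 113000
EV(B) = 0.375 × 108000 + 0.5 × 156000 + 0.125 × 112000 = 40500 + 78000 + 14000 = 132500
Overall = 0.75 × 113000 + 0.25 × 132500 = 84750 + 33125 = 117875

$117,875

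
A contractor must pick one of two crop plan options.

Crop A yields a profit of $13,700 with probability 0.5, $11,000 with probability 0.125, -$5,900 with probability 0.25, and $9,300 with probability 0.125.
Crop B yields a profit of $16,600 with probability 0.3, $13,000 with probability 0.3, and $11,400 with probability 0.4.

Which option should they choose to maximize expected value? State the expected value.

Crop B ($13,440)

Crop A = 0.5 × 13700 + 0.125 × 11000 + 0.25 × (-5900) + 0.125 × 9300 = 6850 + 1375 − 1475 + 1162.5 = 7912.5
Crop B = 0.3 × 16600 + 0.3 × 13000 + 0.4 × 11400 = 4980 + 3900 + 4560 = 13440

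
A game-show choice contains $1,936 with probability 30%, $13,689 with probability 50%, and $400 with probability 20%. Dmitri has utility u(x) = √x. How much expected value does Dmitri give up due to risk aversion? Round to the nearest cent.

$1,774.81

E[u] = 0.3·√1936 + 0.5·√13689 + 0.2·√400 = 0.3·44 + 0.5·117 + 0.2·20 = 75.7
CE = (75.7)² = 5730.49
Risk premium = EV − CE = 7505.3 − 5730.49 = 1774.81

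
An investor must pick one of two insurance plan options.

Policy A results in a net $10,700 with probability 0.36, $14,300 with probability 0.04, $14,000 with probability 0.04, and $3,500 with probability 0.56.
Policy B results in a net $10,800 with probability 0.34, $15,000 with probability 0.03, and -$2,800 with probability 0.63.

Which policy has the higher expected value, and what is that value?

Policy A ($6,944)

Policy A = 0.36 × 10700 + 0.04 × 14300 + 0.04 × 14000 + 0.56 × 3500 = 3852 + 572 + 560 + 1960 = 6944
Policy B = 0.34 × 10800 + 0.03 × 15000 + 0.63 × (-2800) = 3672 + 450 − 1764 = 2358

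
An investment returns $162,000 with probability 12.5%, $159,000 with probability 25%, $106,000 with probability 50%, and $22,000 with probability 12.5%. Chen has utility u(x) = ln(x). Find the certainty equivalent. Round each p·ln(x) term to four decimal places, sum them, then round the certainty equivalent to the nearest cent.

E[u] = 0.125·ln(162000) + 0.25·ln(159000) + 0.5·ln(106000) + 0.125·ln(22000) = 1.4994 + 2.9942 + 5.7856 + 1.2498 = 11.5290
CE = e^11.5290 ≈ 101620.44

$101,620.44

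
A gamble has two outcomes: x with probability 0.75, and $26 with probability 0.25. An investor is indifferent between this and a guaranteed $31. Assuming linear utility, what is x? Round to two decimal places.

x = $32.67

0.75·x + 0.25·26 = 31
0.75·x = 31 − 6.5 = 24.5
x = 24.5 / 0.75 = 32.6667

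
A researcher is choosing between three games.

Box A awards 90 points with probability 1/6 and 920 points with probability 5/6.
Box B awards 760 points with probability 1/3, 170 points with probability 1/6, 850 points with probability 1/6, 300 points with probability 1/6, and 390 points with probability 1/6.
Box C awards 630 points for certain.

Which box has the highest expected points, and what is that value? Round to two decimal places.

Box A (781.67 points)

Box A = 1/6 × 90 + 5/6 × 920 = 15 + 766.6667 = 781.6667
Box B = 1/3 × 760 + 1/6 × 170 + 1/6 × 850 + 1/6 × 300 + 1/6 × 390 = 253.3333 + 28.3333 + 141.6667 + 50 + 65 = 538.3333
Box C: 630 (certain)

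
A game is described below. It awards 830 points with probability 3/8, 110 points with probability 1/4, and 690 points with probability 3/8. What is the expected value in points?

597.5 points

EV = 3/8 × 830 + 1/4 × 110 + 3/8 × 690 = 311.25 + 27.5 + 258.75 = 597.5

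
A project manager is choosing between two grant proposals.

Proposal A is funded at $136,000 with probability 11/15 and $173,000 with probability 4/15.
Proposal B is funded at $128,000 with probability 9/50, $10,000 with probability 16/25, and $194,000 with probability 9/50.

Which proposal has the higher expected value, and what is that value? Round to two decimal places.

Proposal A ($145,866.67)

Proposal A = 11/15 × 136000 + 4/15 × 173000 = 99733.3333 + 46133.3333 = 145866.6667
Proposal B = 9/50 × 128000 + 16/25 × 10000 + 9/50 × 194000 = 23040 + 6400 + 34920 = 64360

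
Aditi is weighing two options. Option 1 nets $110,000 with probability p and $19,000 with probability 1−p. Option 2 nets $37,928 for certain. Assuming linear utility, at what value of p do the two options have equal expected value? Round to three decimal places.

p = 0.208

p·110000 + (1−p)·19000 = 37928
91000p + 19000 = 37928
p = (37928 − 19000) / 91000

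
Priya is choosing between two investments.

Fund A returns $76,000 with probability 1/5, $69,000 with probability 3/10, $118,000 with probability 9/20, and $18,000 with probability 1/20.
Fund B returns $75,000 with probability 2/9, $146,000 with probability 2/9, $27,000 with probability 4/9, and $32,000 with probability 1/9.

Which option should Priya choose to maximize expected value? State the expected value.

Fund A ($89,900)

Fund A = 1/5 × 76000 + 3/10 × 69000 + 9/20 × 118000 + 1/20 × 18000 = 15200 + 20700 + 53100 + 900 = 89900
Fund B = 2/9 × 75000 + 2/9 × 146000 + 4/9 × 27000 + 1/9 × 32000 = 16666.6667 + 32444.4444 + 12000 + 3555.5556 = 64666.6667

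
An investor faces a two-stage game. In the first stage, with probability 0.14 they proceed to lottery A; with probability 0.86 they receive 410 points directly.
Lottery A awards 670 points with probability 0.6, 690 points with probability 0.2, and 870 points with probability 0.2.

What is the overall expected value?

452.56 points

EV(A) = 0.6 × 670 + 0.2 × 690 + 0.2 × 870 = 402 + 138 + 174 = 714
Branch B: 410 (certain)
Overall = 0.14 × 714 + 0.86 × 410 = 99.96 + 352.6 = 452.56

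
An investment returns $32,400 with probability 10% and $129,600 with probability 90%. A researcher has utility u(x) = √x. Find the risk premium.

E[u] = 0.1·√32400 + 0.9·√129600 = 0.1·180 + 0.9·360 = 342
CE = (342)² = 116964
Risk premium = EV − CE = 119880 − 116964 = 2916

$2,916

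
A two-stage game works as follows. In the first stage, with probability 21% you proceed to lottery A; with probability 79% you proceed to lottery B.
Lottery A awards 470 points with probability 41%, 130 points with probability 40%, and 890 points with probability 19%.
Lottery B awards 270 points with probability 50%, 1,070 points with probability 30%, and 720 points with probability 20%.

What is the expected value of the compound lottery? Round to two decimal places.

EV(A) = 0.41 × 470 + 0.4 × 130 + 0.19 × 890 = 192.7 + 52 + 169.1 = 413.8
EV(B) = 0.5 × 270 + 0.3 × 1070 + 0.2 × 720 = 135 + 321 + 144 = 600
Overall = 0.21 × 413.8 + 0.79 × 600 = 86.898 + 474 = 560.898

560.90 points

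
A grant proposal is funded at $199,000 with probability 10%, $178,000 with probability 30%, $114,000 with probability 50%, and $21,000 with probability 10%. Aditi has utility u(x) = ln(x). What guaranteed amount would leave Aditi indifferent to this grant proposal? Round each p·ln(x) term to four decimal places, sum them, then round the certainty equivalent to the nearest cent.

$116,331.60

E[u] = 0.1·ln(199000) + 0.3·ln(178000) + 0.5·ln(114000) + 0.1·ln(21000) = 1.2201 + 3.6269 + 5.8220 + 0.9952 = 11.6642
CE = e^11.6642 ≈ 116331.60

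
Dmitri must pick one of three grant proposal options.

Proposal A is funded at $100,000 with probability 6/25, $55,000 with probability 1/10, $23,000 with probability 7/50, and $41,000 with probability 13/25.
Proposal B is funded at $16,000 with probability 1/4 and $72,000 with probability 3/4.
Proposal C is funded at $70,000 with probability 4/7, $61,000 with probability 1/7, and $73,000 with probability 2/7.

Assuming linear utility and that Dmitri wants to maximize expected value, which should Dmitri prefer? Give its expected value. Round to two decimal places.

Proposal C ($69,571.43)

Proposal A = 6/25 × 100000 + 1/10 × 55000 + 7/50 × 23000 + 13/25 × 41000 = 24000 + 5500 + 3220 + 21320 = 54040
Proposal B = 1/4 × 16000 + 3/4 × 72000 = 4000 + 54000 = 58000
Proposal C = 4/7 × 70000 + 1/7 × 61000 + 2/7 × 73000 = 40000 + 8714.2857 + 20857.1429 = 69571.4286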